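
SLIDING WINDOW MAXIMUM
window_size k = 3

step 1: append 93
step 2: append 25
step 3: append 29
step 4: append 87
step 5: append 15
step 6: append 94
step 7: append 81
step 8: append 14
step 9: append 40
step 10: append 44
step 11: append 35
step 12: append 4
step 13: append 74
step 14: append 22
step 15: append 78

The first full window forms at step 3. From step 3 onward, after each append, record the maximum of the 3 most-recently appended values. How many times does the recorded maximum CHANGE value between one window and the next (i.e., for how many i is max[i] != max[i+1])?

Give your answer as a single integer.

Answer: 6

Derivation:
step 1: append 93 -> window=[93] (not full yet)
step 2: append 25 -> window=[93, 25] (not full yet)
step 3: append 29 -> window=[93, 25, 29] -> max=93
step 4: append 87 -> window=[25, 29, 87] -> max=87
step 5: append 15 -> window=[29, 87, 15] -> max=87
step 6: append 94 -> window=[87, 15, 94] -> max=94
step 7: append 81 -> window=[15, 94, 81] -> max=94
step 8: append 14 -> window=[94, 81, 14] -> max=94
step 9: append 40 -> window=[81, 14, 40] -> max=81
step 10: append 44 -> window=[14, 40, 44] -> max=44
step 11: append 35 -> window=[40, 44, 35] -> max=44
step 12: append 4 -> window=[44, 35, 4] -> max=44
step 13: append 74 -> window=[35, 4, 74] -> max=74
step 14: append 22 -> window=[4, 74, 22] -> max=74
step 15: append 78 -> window=[74, 22, 78] -> max=78
Recorded maximums: 93 87 87 94 94 94 81 44 44 44 74 74 78
Changes between consecutive maximums: 6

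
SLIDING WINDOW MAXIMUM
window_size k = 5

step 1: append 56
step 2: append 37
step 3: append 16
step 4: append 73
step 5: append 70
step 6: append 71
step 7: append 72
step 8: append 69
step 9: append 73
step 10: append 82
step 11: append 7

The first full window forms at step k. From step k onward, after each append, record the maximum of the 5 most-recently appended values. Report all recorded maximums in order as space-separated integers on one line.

step 1: append 56 -> window=[56] (not full yet)
step 2: append 37 -> window=[56, 37] (not full yet)
step 3: append 16 -> window=[56, 37, 16] (not full yet)
step 4: append 73 -> window=[56, 37, 16, 73] (not full yet)
step 5: append 70 -> window=[56, 37, 16, 73, 70] -> max=73
step 6: append 71 -> window=[37, 16, 73, 70, 71] -> max=73
step 7: append 72 -> window=[16, 73, 70, 71, 72] -> max=73
step 8: append 69 -> window=[73, 70, 71, 72, 69] -> max=73
step 9: append 73 -> window=[70, 71, 72, 69, 73] -> max=73
step 10: append 82 -> window=[71, 72, 69, 73, 82] -> max=82
step 11: append 7 -> window=[72, 69, 73, 82, 7] -> max=82

Answer: 73 73 73 73 73 82 82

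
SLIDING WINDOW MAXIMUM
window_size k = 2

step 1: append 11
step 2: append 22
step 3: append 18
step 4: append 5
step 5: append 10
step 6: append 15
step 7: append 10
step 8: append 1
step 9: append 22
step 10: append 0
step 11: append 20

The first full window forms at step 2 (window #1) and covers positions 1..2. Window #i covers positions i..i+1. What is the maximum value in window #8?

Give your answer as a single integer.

Answer: 22

Derivation:
step 1: append 11 -> window=[11] (not full yet)
step 2: append 22 -> window=[11, 22] -> max=22
step 3: append 18 -> window=[22, 18] -> max=22
step 4: append 5 -> window=[18, 5] -> max=18
step 5: append 10 -> window=[5, 10] -> max=10
step 6: append 15 -> window=[10, 15] -> max=15
step 7: append 10 -> window=[15, 10] -> max=15
step 8: append 1 -> window=[10, 1] -> max=10
step 9: append 22 -> window=[1, 22] -> max=22
Window #8 max = 22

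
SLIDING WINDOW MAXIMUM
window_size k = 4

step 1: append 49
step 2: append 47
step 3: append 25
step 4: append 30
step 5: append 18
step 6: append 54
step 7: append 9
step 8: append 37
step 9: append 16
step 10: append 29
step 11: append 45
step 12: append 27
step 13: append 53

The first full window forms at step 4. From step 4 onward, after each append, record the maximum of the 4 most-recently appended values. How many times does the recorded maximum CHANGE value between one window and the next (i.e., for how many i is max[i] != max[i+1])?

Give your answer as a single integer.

step 1: append 49 -> window=[49] (not full yet)
step 2: append 47 -> window=[49, 47] (not full yet)
step 3: append 25 -> window=[49, 47, 25] (not full yet)
step 4: append 30 -> window=[49, 47, 25, 30] -> max=49
step 5: append 18 -> window=[47, 25, 30, 18] -> max=47
step 6: append 54 -> window=[25, 30, 18, 54] -> max=54
step 7: append 9 -> window=[30, 18, 54, 9] -> max=54
step 8: append 37 -> window=[18, 54, 9, 37] -> max=54
step 9: append 16 -> window=[54, 9, 37, 16] -> max=54
step 10: append 29 -> window=[9, 37, 16, 29] -> max=37
step 11: append 45 -> window=[37, 16, 29, 45] -> max=45
step 12: append 27 -> window=[16, 29, 45, 27] -> max=45
step 13: append 53 -> window=[29, 45, 27, 53] -> max=53
Recorded maximums: 49 47 54 54 54 54 37 45 45 53
Changes between consecutive maximums: 5

Answer: 5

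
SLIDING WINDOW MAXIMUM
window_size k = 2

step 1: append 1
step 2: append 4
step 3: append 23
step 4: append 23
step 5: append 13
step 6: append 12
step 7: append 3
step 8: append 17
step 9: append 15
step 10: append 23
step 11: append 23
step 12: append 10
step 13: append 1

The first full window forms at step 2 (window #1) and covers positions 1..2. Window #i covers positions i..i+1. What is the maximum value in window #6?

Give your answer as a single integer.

step 1: append 1 -> window=[1] (not full yet)
step 2: append 4 -> window=[1, 4] -> max=4
step 3: append 23 -> window=[4, 23] -> max=23
step 4: append 23 -> window=[23, 23] -> max=23
step 5: append 13 -> window=[23, 13] -> max=23
step 6: append 12 -> window=[13, 12] -> max=13
step 7: append 3 -> window=[12, 3] -> max=12
Window #6 max = 12

Answer: 12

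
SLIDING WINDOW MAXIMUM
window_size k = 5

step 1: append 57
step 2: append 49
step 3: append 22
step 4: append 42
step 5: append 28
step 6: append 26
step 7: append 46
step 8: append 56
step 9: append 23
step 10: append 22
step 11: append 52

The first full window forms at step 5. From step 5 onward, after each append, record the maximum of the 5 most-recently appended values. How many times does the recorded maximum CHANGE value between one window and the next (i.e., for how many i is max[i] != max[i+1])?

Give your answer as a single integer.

Answer: 3

Derivation:
step 1: append 57 -> window=[57] (not full yet)
step 2: append 49 -> window=[57, 49] (not full yet)
step 3: append 22 -> window=[57, 49, 22] (not full yet)
step 4: append 42 -> window=[57, 49, 22, 42] (not full yet)
step 5: append 28 -> window=[57, 49, 22, 42, 28] -> max=57
step 6: append 26 -> window=[49, 22, 42, 28, 26] -> max=49
step 7: append 46 -> window=[22, 42, 28, 26, 46] -> max=46
step 8: append 56 -> window=[42, 28, 26, 46, 56] -> max=56
step 9: append 23 -> window=[28, 26, 46, 56, 23] -> max=56
step 10: append 22 -> window=[26, 46, 56, 23, 22] -> max=56
step 11: append 52 -> window=[46, 56, 23, 22, 52] -> max=56
Recorded maximums: 57 49 46 56 56 56 56
Changes between consecutive maximums: 3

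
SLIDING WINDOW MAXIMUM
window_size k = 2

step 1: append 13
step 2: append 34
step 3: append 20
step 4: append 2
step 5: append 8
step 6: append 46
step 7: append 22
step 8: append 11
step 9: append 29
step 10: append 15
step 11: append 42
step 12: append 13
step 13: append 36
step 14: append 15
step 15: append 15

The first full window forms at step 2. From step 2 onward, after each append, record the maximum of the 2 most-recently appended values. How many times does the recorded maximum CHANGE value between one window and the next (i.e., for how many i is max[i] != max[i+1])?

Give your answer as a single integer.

Answer: 8

Derivation:
step 1: append 13 -> window=[13] (not full yet)
step 2: append 34 -> window=[13, 34] -> max=34
step 3: append 20 -> window=[34, 20] -> max=34
step 4: append 2 -> window=[20, 2] -> max=20
step 5: append 8 -> window=[2, 8] -> max=8
step 6: append 46 -> window=[8, 46] -> max=46
step 7: append 22 -> window=[46, 22] -> max=46
step 8: append 11 -> window=[22, 11] -> max=22
step 9: append 29 -> window=[11, 29] -> max=29
step 10: append 15 -> window=[29, 15] -> max=29
step 11: append 42 -> window=[15, 42] -> max=42
step 12: append 13 -> window=[42, 13] -> max=42
step 13: append 36 -> window=[13, 36] -> max=36
step 14: append 15 -> window=[36, 15] -> max=36
step 15: append 15 -> window=[15, 15] -> max=15
Recorded maximums: 34 34 20 8 46 46 22 29 29 42 42 36 36 15
Changes between consecutive maximums: 8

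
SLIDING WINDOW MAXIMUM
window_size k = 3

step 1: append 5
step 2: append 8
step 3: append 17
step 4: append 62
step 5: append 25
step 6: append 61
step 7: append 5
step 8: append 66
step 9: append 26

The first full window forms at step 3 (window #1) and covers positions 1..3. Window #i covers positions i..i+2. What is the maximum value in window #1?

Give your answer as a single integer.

step 1: append 5 -> window=[5] (not full yet)
step 2: append 8 -> window=[5, 8] (not full yet)
step 3: append 17 -> window=[5, 8, 17] -> max=17
Window #1 max = 17

Answer: 17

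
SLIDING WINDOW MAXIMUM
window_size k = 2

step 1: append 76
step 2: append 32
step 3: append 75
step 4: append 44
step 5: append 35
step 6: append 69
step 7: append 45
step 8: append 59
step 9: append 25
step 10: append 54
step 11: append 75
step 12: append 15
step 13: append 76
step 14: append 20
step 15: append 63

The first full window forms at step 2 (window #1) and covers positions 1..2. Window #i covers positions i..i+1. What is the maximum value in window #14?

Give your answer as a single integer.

step 1: append 76 -> window=[76] (not full yet)
step 2: append 32 -> window=[76, 32] -> max=76
step 3: append 75 -> window=[32, 75] -> max=75
step 4: append 44 -> window=[75, 44] -> max=75
step 5: append 35 -> window=[44, 35] -> max=44
step 6: append 69 -> window=[35, 69] -> max=69
step 7: append 45 -> window=[69, 45] -> max=69
step 8: append 59 -> window=[45, 59] -> max=59
step 9: append 25 -> window=[59, 25] -> max=59
step 10: append 54 -> window=[25, 54] -> max=54
step 11: append 75 -> window=[54, 75] -> max=75
step 12: append 15 -> window=[75, 15] -> max=75
step 13: append 76 -> window=[15, 76] -> max=76
step 14: append 20 -> window=[76, 20] -> max=76
step 15: append 63 -> window=[20, 63] -> max=63
Window #14 max = 63

Answer: 63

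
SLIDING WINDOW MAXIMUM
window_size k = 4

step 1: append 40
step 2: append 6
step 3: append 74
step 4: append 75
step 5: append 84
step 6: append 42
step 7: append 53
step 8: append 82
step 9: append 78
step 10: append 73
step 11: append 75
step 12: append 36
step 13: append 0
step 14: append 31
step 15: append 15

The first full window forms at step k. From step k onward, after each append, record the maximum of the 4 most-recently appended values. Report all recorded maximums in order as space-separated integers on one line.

step 1: append 40 -> window=[40] (not full yet)
step 2: append 6 -> window=[40, 6] (not full yet)
step 3: append 74 -> window=[40, 6, 74] (not full yet)
step 4: append 75 -> window=[40, 6, 74, 75] -> max=75
step 5: append 84 -> window=[6, 74, 75, 84] -> max=84
step 6: append 42 -> window=[74, 75, 84, 42] -> max=84
step 7: append 53 -> window=[75, 84, 42, 53] -> max=84
step 8: append 82 -> window=[84, 42, 53, 82] -> max=84
step 9: append 78 -> window=[42, 53, 82, 78] -> max=82
step 10: append 73 -> window=[53, 82, 78, 73] -> max=82
step 11: append 75 -> window=[82, 78, 73, 75] -> max=82
step 12: append 36 -> window=[78, 73, 75, 36] -> max=78
step 13: append 0 -> window=[73, 75, 36, 0] -> max=75
step 14: append 31 -> window=[75, 36, 0, 31] -> max=75
step 15: append 15 -> window=[36, 0, 31, 15] -> max=36

Answer: 75 84 84 84 84 82 82 82 78 75 75 36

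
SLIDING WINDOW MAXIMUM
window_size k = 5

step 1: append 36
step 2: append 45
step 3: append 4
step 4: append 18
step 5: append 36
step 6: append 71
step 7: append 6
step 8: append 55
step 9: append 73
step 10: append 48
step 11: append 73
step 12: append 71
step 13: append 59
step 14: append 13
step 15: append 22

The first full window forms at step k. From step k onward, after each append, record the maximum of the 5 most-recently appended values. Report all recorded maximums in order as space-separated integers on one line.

Answer: 45 71 71 71 73 73 73 73 73 73 73

Derivation:
step 1: append 36 -> window=[36] (not full yet)
step 2: append 45 -> window=[36, 45] (not full yet)
step 3: append 4 -> window=[36, 45, 4] (not full yet)
step 4: append 18 -> window=[36, 45, 4, 18] (not full yet)
step 5: append 36 -> window=[36, 45, 4, 18, 36] -> max=45
step 6: append 71 -> window=[45, 4, 18, 36, 71] -> max=71
step 7: append 6 -> window=[4, 18, 36, 71, 6] -> max=71
step 8: append 55 -> window=[18, 36, 71, 6, 55] -> max=71
step 9: append 73 -> window=[36, 71, 6, 55, 73] -> max=73
step 10: append 48 -> window=[71, 6, 55, 73, 48] -> max=73
step 11: append 73 -> window=[6, 55, 73, 48, 73] -> max=73
step 12: append 71 -> window=[55, 73, 48, 73, 71] -> max=73
step 13: append 59 -> window=[73, 48, 73, 71, 59] -> max=73
step 14: append 13 -> window=[48, 73, 71, 59, 13] -> max=73
step 15: append 22 -> window=[73, 71, 59, 13, 22] -> max=73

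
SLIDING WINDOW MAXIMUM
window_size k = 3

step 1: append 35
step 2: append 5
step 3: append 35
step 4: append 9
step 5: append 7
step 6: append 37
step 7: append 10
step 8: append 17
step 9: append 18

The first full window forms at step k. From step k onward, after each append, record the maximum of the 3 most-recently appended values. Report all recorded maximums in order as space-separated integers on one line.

step 1: append 35 -> window=[35] (not full yet)
step 2: append 5 -> window=[35, 5] (not full yet)
step 3: append 35 -> window=[35, 5, 35] -> max=35
step 4: append 9 -> window=[5, 35, 9] -> max=35
step 5: append 7 -> window=[35, 9, 7] -> max=35
step 6: append 37 -> window=[9, 7, 37] -> max=37
step 7: append 10 -> window=[7, 37, 10] -> max=37
step 8: append 17 -> window=[37, 10, 17] -> max=37
step 9: append 18 -> window=[10, 17, 18] -> max=18

Answer: 35 35 35 37 37 37 18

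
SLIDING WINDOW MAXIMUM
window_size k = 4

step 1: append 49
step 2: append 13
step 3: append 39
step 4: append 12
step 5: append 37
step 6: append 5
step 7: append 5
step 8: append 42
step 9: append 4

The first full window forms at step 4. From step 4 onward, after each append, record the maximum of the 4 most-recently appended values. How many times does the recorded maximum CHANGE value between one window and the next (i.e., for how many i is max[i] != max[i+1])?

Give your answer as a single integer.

Answer: 3

Derivation:
step 1: append 49 -> window=[49] (not full yet)
step 2: append 13 -> window=[49, 13] (not full yet)
step 3: append 39 -> window=[49, 13, 39] (not full yet)
step 4: append 12 -> window=[49, 13, 39, 12] -> max=49
step 5: append 37 -> window=[13, 39, 12, 37] -> max=39
step 6: append 5 -> window=[39, 12, 37, 5] -> max=39
step 7: append 5 -> window=[12, 37, 5, 5] -> max=37
step 8: append 42 -> window=[37, 5, 5, 42] -> max=42
step 9: append 4 -> window=[5, 5, 42, 4] -> max=42
Recorded maximums: 49 39 39 37 42 42
Changes between consecutive maximums: 3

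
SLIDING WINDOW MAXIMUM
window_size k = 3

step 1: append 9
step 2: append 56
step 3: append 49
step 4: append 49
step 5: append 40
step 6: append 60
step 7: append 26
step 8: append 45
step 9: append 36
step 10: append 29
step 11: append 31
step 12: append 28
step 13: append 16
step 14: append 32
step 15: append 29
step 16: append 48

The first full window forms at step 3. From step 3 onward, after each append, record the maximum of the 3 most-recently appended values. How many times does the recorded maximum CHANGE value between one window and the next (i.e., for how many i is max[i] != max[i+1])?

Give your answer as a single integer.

step 1: append 9 -> window=[9] (not full yet)
step 2: append 56 -> window=[9, 56] (not full yet)
step 3: append 49 -> window=[9, 56, 49] -> max=56
step 4: append 49 -> window=[56, 49, 49] -> max=56
step 5: append 40 -> window=[49, 49, 40] -> max=49
step 6: append 60 -> window=[49, 40, 60] -> max=60
step 7: append 26 -> window=[40, 60, 26] -> max=60
step 8: append 45 -> window=[60, 26, 45] -> max=60
step 9: append 36 -> window=[26, 45, 36] -> max=45
step 10: append 29 -> window=[45, 36, 29] -> max=45
step 11: append 31 -> window=[36, 29, 31] -> max=36
step 12: append 28 -> window=[29, 31, 28] -> max=31
step 13: append 16 -> window=[31, 28, 16] -> max=31
step 14: append 32 -> window=[28, 16, 32] -> max=32
step 15: append 29 -> window=[16, 32, 29] -> max=32
step 16: append 48 -> window=[32, 29, 48] -> max=48
Recorded maximums: 56 56 49 60 60 60 45 45 36 31 31 32 32 48
Changes between consecutive maximums: 7

Answer: 7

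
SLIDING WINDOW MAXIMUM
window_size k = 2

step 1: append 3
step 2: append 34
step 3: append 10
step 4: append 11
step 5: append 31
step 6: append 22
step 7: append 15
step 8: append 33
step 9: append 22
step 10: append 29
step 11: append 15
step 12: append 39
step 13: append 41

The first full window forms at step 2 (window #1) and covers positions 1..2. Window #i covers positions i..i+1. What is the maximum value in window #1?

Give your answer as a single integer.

Answer: 34

Derivation:
step 1: append 3 -> window=[3] (not full yet)
step 2: append 34 -> window=[3, 34] -> max=34
Window #1 max = 34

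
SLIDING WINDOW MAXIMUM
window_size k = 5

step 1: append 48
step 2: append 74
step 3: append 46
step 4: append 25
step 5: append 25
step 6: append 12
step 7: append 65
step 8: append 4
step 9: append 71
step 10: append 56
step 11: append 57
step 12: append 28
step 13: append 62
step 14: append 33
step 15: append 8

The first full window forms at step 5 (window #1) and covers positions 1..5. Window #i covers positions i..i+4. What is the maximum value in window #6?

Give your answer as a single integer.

step 1: append 48 -> window=[48] (not full yet)
step 2: append 74 -> window=[48, 74] (not full yet)
step 3: append 46 -> window=[48, 74, 46] (not full yet)
step 4: append 25 -> window=[48, 74, 46, 25] (not full yet)
step 5: append 25 -> window=[48, 74, 46, 25, 25] -> max=74
step 6: append 12 -> window=[74, 46, 25, 25, 12] -> max=74
step 7: append 65 -> window=[46, 25, 25, 12, 65] -> max=65
step 8: append 4 -> window=[25, 25, 12, 65, 4] -> max=65
step 9: append 71 -> window=[25, 12, 65, 4, 71] -> max=71
step 10: append 56 -> window=[12, 65, 4, 71, 56] -> max=71
Window #6 max = 71

Answer: 71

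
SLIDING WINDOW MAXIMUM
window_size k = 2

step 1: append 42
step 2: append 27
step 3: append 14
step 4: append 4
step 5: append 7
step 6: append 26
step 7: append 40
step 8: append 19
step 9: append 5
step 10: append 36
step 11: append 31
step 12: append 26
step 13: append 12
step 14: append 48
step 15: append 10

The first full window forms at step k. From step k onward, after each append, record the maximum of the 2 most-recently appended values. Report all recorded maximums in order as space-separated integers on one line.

Answer: 42 27 14 7 26 40 40 19 36 36 31 26 48 48

Derivation:
step 1: append 42 -> window=[42] (not full yet)
step 2: append 27 -> window=[42, 27] -> max=42
step 3: append 14 -> window=[27, 14] -> max=27
step 4: append 4 -> window=[14, 4] -> max=14
step 5: append 7 -> window=[4, 7] -> max=7
step 6: append 26 -> window=[7, 26] -> max=26
step 7: append 40 -> window=[26, 40] -> max=40
step 8: append 19 -> window=[40, 19] -> max=40
step 9: append 5 -> window=[19, 5] -> max=19
step 10: append 36 -> window=[5, 36] -> max=36
step 11: append 31 -> window=[36, 31] -> max=36
step 12: append 26 -> window=[31, 26] -> max=31
step 13: append 12 -> window=[26, 12] -> max=26
step 14: append 48 -> window=[12, 48] -> max=48
step 15: append 10 -> window=[48, 10] -> max=48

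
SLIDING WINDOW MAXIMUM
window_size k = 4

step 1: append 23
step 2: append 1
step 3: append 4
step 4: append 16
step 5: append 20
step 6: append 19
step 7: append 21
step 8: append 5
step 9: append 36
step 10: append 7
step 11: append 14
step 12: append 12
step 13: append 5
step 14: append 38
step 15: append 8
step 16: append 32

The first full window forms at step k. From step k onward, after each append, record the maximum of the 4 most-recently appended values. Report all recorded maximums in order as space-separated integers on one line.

step 1: append 23 -> window=[23] (not full yet)
step 2: append 1 -> window=[23, 1] (not full yet)
step 3: append 4 -> window=[23, 1, 4] (not full yet)
step 4: append 16 -> window=[23, 1, 4, 16] -> max=23
step 5: append 20 -> window=[1, 4, 16, 20] -> max=20
step 6: append 19 -> window=[4, 16, 20, 19] -> max=20
step 7: append 21 -> window=[16, 20, 19, 21] -> max=21
step 8: append 5 -> window=[20, 19, 21, 5] -> max=21
step 9: append 36 -> window=[19, 21, 5, 36] -> max=36
step 10: append 7 -> window=[21, 5, 36, 7] -> max=36
step 11: append 14 -> window=[5, 36, 7, 14] -> max=36
step 12: append 12 -> window=[36, 7, 14, 12] -> max=36
step 13: append 5 -> window=[7, 14, 12, 5] -> max=14
step 14: append 38 -> window=[14, 12, 5, 38] -> max=38
step 15: append 8 -> window=[12, 5, 38, 8] -> max=38
step 16: append 32 -> window=[5, 38, 8, 32] -> max=38

Answer: 23 20 20 21 21 36 36 36 36 14 38 38 38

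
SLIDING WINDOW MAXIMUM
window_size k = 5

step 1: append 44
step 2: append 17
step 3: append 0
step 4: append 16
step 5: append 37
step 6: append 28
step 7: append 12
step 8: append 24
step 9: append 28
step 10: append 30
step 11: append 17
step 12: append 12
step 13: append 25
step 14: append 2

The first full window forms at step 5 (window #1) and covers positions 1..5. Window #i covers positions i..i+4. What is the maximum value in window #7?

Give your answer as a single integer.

Answer: 30

Derivation:
step 1: append 44 -> window=[44] (not full yet)
step 2: append 17 -> window=[44, 17] (not full yet)
step 3: append 0 -> window=[44, 17, 0] (not full yet)
step 4: append 16 -> window=[44, 17, 0, 16] (not full yet)
step 5: append 37 -> window=[44, 17, 0, 16, 37] -> max=44
step 6: append 28 -> window=[17, 0, 16, 37, 28] -> max=37
step 7: append 12 -> window=[0, 16, 37, 28, 12] -> max=37
step 8: append 24 -> window=[16, 37, 28, 12, 24] -> max=37
step 9: append 28 -> window=[37, 28, 12, 24, 28] -> max=37
step 10: append 30 -> window=[28, 12, 24, 28, 30] -> max=30
step 11: append 17 -> window=[12, 24, 28, 30, 17] -> max=30
Window #7 max = 30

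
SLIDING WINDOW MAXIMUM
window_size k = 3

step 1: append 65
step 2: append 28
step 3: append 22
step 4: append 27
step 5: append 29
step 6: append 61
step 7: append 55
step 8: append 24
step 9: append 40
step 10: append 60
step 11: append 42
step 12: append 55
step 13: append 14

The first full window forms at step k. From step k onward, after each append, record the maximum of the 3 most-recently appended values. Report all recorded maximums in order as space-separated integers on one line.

Answer: 65 28 29 61 61 61 55 60 60 60 55

Derivation:
step 1: append 65 -> window=[65] (not full yet)
step 2: append 28 -> window=[65, 28] (not full yet)
step 3: append 22 -> window=[65, 28, 22] -> max=65
step 4: append 27 -> window=[28, 22, 27] -> max=28
step 5: append 29 -> window=[22, 27, 29] -> max=29
step 6: append 61 -> window=[27, 29, 61] -> max=61
step 7: append 55 -> window=[29, 61, 55] -> max=61
step 8: append 24 -> window=[61, 55, 24] -> max=61
step 9: append 40 -> window=[55, 24, 40] -> max=55
step 10: append 60 -> window=[24, 40, 60] -> max=60
step 11: append 42 -> window=[40, 60, 42] -> max=60
step 12: append 55 -> window=[60, 42, 55] -> max=60
step 13: append 14 -> window=[42, 55, 14] -> max=55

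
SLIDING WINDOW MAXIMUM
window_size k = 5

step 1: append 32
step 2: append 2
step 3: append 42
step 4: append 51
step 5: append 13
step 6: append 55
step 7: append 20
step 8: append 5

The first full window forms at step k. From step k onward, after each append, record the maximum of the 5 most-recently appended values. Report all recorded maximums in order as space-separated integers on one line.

Answer: 51 55 55 55

Derivation:
step 1: append 32 -> window=[32] (not full yet)
step 2: append 2 -> window=[32, 2] (not full yet)
step 3: append 42 -> window=[32, 2, 42] (not full yet)
step 4: append 51 -> window=[32, 2, 42, 51] (not full yet)
step 5: append 13 -> window=[32, 2, 42, 51, 13] -> max=51
step 6: append 55 -> window=[2, 42, 51, 13, 55] -> max=55
step 7: append 20 -> window=[42, 51, 13, 55, 20] -> max=55
step 8: append 5 -> window=[51, 13, 55, 20, 5] -> max=55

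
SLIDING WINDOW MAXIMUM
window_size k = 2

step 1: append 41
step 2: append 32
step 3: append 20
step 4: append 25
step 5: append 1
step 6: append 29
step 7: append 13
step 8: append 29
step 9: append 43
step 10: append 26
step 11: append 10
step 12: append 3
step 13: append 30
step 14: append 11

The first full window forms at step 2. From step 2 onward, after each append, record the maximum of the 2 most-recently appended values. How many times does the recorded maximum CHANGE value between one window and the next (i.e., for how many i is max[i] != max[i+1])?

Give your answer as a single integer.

Answer: 7

Derivation:
step 1: append 41 -> window=[41] (not full yet)
step 2: append 32 -> window=[41, 32] -> max=41
step 3: append 20 -> window=[32, 20] -> max=32
step 4: append 25 -> window=[20, 25] -> max=25
step 5: append 1 -> window=[25, 1] -> max=25
step 6: append 29 -> window=[1, 29] -> max=29
step 7: append 13 -> window=[29, 13] -> max=29
step 8: append 29 -> window=[13, 29] -> max=29
step 9: append 43 -> window=[29, 43] -> max=43
step 10: append 26 -> window=[43, 26] -> max=43
step 11: append 10 -> window=[26, 10] -> max=26
step 12: append 3 -> window=[10, 3] -> max=10
step 13: append 30 -> window=[3, 30] -> max=30
step 14: append 11 -> window=[30, 11] -> max=30
Recorded maximums: 41 32 25 25 29 29 29 43 43 26 10 30 30
Changes between consecutive maximums: 7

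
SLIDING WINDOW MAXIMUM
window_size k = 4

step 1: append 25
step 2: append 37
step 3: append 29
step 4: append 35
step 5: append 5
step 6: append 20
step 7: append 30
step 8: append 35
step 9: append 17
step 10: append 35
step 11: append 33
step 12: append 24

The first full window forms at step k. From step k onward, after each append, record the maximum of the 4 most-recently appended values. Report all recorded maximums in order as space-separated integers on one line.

step 1: append 25 -> window=[25] (not full yet)
step 2: append 37 -> window=[25, 37] (not full yet)
step 3: append 29 -> window=[25, 37, 29] (not full yet)
step 4: append 35 -> window=[25, 37, 29, 35] -> max=37
step 5: append 5 -> window=[37, 29, 35, 5] -> max=37
step 6: append 20 -> window=[29, 35, 5, 20] -> max=35
step 7: append 30 -> window=[35, 5, 20, 30] -> max=35
step 8: append 35 -> window=[5, 20, 30, 35] -> max=35
step 9: append 17 -> window=[20, 30, 35, 17] -> max=35
step 10: append 35 -> window=[30, 35, 17, 35] -> max=35
step 11: append 33 -> window=[35, 17, 35, 33] -> max=35
step 12: append 24 -> window=[17, 35, 33, 24] -> max=35

Answer: 37 37 35 35 35 35 35 35 35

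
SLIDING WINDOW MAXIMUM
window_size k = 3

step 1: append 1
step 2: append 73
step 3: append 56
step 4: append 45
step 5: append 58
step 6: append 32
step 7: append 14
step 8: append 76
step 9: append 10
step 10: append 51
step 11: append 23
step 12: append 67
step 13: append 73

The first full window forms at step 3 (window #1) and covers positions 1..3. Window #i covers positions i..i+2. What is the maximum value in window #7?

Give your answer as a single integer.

step 1: append 1 -> window=[1] (not full yet)
step 2: append 73 -> window=[1, 73] (not full yet)
step 3: append 56 -> window=[1, 73, 56] -> max=73
step 4: append 45 -> window=[73, 56, 45] -> max=73
step 5: append 58 -> window=[56, 45, 58] -> max=58
step 6: append 32 -> window=[45, 58, 32] -> max=58
step 7: append 14 -> window=[58, 32, 14] -> max=58
step 8: append 76 -> window=[32, 14, 76] -> max=76
step 9: append 10 -> window=[14, 76, 10] -> max=76
Window #7 max = 76

Answer: 76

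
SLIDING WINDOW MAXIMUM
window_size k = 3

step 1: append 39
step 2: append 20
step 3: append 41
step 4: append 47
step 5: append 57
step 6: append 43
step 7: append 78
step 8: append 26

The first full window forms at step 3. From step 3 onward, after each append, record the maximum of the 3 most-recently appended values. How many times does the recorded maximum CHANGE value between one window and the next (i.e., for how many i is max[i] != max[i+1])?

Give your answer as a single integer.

Answer: 3

Derivation:
step 1: append 39 -> window=[39] (not full yet)
step 2: append 20 -> window=[39, 20] (not full yet)
step 3: append 41 -> window=[39, 20, 41] -> max=41
step 4: append 47 -> window=[20, 41, 47] -> max=47
step 5: append 57 -> window=[41, 47, 57] -> max=57
step 6: append 43 -> window=[47, 57, 43] -> max=57
step 7: append 78 -> window=[57, 43, 78] -> max=78
step 8: append 26 -> window=[43, 78, 26] -> max=78
Recorded maximums: 41 47 57 57 78 78
Changes between consecutive maximums: 3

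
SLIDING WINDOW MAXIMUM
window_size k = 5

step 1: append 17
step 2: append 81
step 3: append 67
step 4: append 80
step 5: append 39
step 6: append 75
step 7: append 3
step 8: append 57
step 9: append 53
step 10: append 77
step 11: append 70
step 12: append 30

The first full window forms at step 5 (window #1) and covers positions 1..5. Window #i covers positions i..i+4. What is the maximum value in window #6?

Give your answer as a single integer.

step 1: append 17 -> window=[17] (not full yet)
step 2: append 81 -> window=[17, 81] (not full yet)
step 3: append 67 -> window=[17, 81, 67] (not full yet)
step 4: append 80 -> window=[17, 81, 67, 80] (not full yet)
step 5: append 39 -> window=[17, 81, 67, 80, 39] -> max=81
step 6: append 75 -> window=[81, 67, 80, 39, 75] -> max=81
step 7: append 3 -> window=[67, 80, 39, 75, 3] -> max=80
step 8: append 57 -> window=[80, 39, 75, 3, 57] -> max=80
step 9: append 53 -> window=[39, 75, 3, 57, 53] -> max=75
step 10: append 77 -> window=[75, 3, 57, 53, 77] -> max=77
Window #6 max = 77

Answer: 77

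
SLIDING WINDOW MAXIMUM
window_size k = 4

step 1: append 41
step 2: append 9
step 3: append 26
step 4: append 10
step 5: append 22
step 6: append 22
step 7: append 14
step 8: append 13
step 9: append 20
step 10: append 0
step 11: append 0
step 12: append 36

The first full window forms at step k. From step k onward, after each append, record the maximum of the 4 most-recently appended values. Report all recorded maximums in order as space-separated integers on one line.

Answer: 41 26 26 22 22 22 20 20 36

Derivation:
step 1: append 41 -> window=[41] (not full yet)
step 2: append 9 -> window=[41, 9] (not full yet)
step 3: append 26 -> window=[41, 9, 26] (not full yet)
step 4: append 10 -> window=[41, 9, 26, 10] -> max=41
step 5: append 22 -> window=[9, 26, 10, 22] -> max=26
step 6: append 22 -> window=[26, 10, 22, 22] -> max=26
step 7: append 14 -> window=[10, 22, 22, 14] -> max=22
step 8: append 13 -> window=[22, 22, 14, 13] -> max=22
step 9: append 20 -> window=[22, 14, 13, 20] -> max=22
step 10: append 0 -> window=[14, 13, 20, 0] -> max=20
step 11: append 0 -> window=[13, 20, 0, 0] -> max=20
step 12: append 36 -> window=[20, 0, 0, 36] -> max=36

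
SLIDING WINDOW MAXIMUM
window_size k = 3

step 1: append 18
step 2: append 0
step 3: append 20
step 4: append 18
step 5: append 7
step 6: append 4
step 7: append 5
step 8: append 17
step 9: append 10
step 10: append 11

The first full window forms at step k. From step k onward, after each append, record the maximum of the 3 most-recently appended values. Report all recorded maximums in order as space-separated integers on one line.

step 1: append 18 -> window=[18] (not full yet)
step 2: append 0 -> window=[18, 0] (not full yet)
step 3: append 20 -> window=[18, 0, 20] -> max=20
step 4: append 18 -> window=[0, 20, 18] -> max=20
step 5: append 7 -> window=[20, 18, 7] -> max=20
step 6: append 4 -> window=[18, 7, 4] -> max=18
step 7: append 5 -> window=[7, 4, 5] -> max=7
step 8: append 17 -> window=[4, 5, 17] -> max=17
step 9: append 10 -> window=[5, 17, 10] -> max=17
step 10: append 11 -> window=[17, 10, 11] -> max=17

Answer: 20 20 20 18 7 17 17 17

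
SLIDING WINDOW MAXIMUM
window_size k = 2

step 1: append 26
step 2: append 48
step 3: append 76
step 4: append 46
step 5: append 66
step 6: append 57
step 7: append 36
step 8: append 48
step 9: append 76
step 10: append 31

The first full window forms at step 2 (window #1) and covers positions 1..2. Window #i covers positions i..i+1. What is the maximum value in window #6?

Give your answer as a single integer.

Answer: 57

Derivation:
step 1: append 26 -> window=[26] (not full yet)
step 2: append 48 -> window=[26, 48] -> max=48
step 3: append 76 -> window=[48, 76] -> max=76
step 4: append 46 -> window=[76, 46] -> max=76
step 5: append 66 -> window=[46, 66] -> max=66
step 6: append 57 -> window=[66, 57] -> max=66
step 7: append 36 -> window=[57, 36] -> max=57
Window #6 max = 57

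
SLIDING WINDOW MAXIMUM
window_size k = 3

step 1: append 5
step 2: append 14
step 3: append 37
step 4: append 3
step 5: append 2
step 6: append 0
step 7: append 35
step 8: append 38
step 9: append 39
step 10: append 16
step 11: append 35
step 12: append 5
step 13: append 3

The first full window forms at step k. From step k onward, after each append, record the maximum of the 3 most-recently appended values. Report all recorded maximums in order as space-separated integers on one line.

Answer: 37 37 37 3 35 38 39 39 39 35 35

Derivation:
step 1: append 5 -> window=[5] (not full yet)
step 2: append 14 -> window=[5, 14] (not full yet)
step 3: append 37 -> window=[5, 14, 37] -> max=37
step 4: append 3 -> window=[14, 37, 3] -> max=37
step 5: append 2 -> window=[37, 3, 2] -> max=37
step 6: append 0 -> window=[3, 2, 0] -> max=3
step 7: append 35 -> window=[2, 0, 35] -> max=35
step 8: append 38 -> window=[0, 35, 38] -> max=38
step 9: append 39 -> window=[35, 38, 39] -> max=39
step 10: append 16 -> window=[38, 39, 16] -> max=39
step 11: append 35 -> window=[39, 16, 35] -> max=39
step 12: append 5 -> window=[16, 35, 5] -> max=35
step 13: append 3 -> window=[35, 5, 3] -> max=35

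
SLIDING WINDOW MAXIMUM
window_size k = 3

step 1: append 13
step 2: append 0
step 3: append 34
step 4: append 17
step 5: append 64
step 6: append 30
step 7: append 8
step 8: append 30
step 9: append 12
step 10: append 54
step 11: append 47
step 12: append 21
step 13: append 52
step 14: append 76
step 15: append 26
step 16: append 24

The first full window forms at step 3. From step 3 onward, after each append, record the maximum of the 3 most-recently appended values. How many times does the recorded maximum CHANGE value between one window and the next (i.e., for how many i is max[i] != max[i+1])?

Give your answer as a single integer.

Answer: 5

Derivation:
step 1: append 13 -> window=[13] (not full yet)
step 2: append 0 -> window=[13, 0] (not full yet)
step 3: append 34 -> window=[13, 0, 34] -> max=34
step 4: append 17 -> window=[0, 34, 17] -> max=34
step 5: append 64 -> window=[34, 17, 64] -> max=64
step 6: append 30 -> window=[17, 64, 30] -> max=64
step 7: append 8 -> window=[64, 30, 8] -> max=64
step 8: append 30 -> window=[30, 8, 30] -> max=30
step 9: append 12 -> window=[8, 30, 12] -> max=30
step 10: append 54 -> window=[30, 12, 54] -> max=54
step 11: append 47 -> window=[12, 54, 47] -> max=54
step 12: append 21 -> window=[54, 47, 21] -> max=54
step 13: append 52 -> window=[47, 21, 52] -> max=52
step 14: append 76 -> window=[21, 52, 76] -> max=76
step 15: append 26 -> window=[52, 76, 26] -> max=76
step 16: append 24 -> window=[76, 26, 24] -> max=76
Recorded maximums: 34 34 64 64 64 30 30 54 54 54 52 76 76 76
Changes between consecutive maximums: 5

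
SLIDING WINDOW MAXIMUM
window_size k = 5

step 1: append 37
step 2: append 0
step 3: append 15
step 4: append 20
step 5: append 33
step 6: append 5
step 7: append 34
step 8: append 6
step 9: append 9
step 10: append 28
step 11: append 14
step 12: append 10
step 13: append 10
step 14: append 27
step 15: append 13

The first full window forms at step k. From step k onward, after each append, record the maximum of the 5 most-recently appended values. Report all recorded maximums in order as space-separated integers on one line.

step 1: append 37 -> window=[37] (not full yet)
step 2: append 0 -> window=[37, 0] (not full yet)
step 3: append 15 -> window=[37, 0, 15] (not full yet)
step 4: append 20 -> window=[37, 0, 15, 20] (not full yet)
step 5: append 33 -> window=[37, 0, 15, 20, 33] -> max=37
step 6: append 5 -> window=[0, 15, 20, 33, 5] -> max=33
step 7: append 34 -> window=[15, 20, 33, 5, 34] -> max=34
step 8: append 6 -> window=[20, 33, 5, 34, 6] -> max=34
step 9: append 9 -> window=[33, 5, 34, 6, 9] -> max=34
step 10: append 28 -> window=[5, 34, 6, 9, 28] -> max=34
step 11: append 14 -> window=[34, 6, 9, 28, 14] -> max=34
step 12: append 10 -> window=[6, 9, 28, 14, 10] -> max=28
step 13: append 10 -> window=[9, 28, 14, 10, 10] -> max=28
step 14: append 27 -> window=[28, 14, 10, 10, 27] -> max=28
step 15: append 13 -> window=[14, 10, 10, 27, 13] -> max=27

Answer: 37 33 34 34 34 34 34 28 28 28 27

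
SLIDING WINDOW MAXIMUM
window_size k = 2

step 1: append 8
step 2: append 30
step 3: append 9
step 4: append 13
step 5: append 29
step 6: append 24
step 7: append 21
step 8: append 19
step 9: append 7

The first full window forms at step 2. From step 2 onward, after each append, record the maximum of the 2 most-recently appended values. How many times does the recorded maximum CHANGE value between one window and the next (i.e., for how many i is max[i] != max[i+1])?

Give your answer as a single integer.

step 1: append 8 -> window=[8] (not full yet)
step 2: append 30 -> window=[8, 30] -> max=30
step 3: append 9 -> window=[30, 9] -> max=30
step 4: append 13 -> window=[9, 13] -> max=13
step 5: append 29 -> window=[13, 29] -> max=29
step 6: append 24 -> window=[29, 24] -> max=29
step 7: append 21 -> window=[24, 21] -> max=24
step 8: append 19 -> window=[21, 19] -> max=21
step 9: append 7 -> window=[19, 7] -> max=19
Recorded maximums: 30 30 13 29 29 24 21 19
Changes between consecutive maximums: 5

Answer: 5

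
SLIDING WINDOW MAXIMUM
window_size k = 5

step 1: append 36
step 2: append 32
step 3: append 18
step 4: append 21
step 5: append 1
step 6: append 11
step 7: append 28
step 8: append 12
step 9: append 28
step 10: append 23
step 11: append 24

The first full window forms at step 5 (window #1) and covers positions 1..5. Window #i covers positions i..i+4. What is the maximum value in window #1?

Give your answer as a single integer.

Answer: 36

Derivation:
step 1: append 36 -> window=[36] (not full yet)
step 2: append 32 -> window=[36, 32] (not full yet)
step 3: append 18 -> window=[36, 32, 18] (not full yet)
step 4: append 21 -> window=[36, 32, 18, 21] (not full yet)
step 5: append 1 -> window=[36, 32, 18, 21, 1] -> max=36
Window #1 max = 36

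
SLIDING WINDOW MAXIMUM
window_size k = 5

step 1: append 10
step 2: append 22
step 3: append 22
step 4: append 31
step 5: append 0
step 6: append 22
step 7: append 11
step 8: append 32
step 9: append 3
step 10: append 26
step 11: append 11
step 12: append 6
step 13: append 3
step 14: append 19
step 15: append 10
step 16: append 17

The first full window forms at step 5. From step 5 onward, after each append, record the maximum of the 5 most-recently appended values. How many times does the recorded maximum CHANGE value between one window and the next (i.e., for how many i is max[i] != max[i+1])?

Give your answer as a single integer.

step 1: append 10 -> window=[10] (not full yet)
step 2: append 22 -> window=[10, 22] (not full yet)
step 3: append 22 -> window=[10, 22, 22] (not full yet)
step 4: append 31 -> window=[10, 22, 22, 31] (not full yet)
step 5: append 0 -> window=[10, 22, 22, 31, 0] -> max=31
step 6: append 22 -> window=[22, 22, 31, 0, 22] -> max=31
step 7: append 11 -> window=[22, 31, 0, 22, 11] -> max=31
step 8: append 32 -> window=[31, 0, 22, 11, 32] -> max=32
step 9: append 3 -> window=[0, 22, 11, 32, 3] -> max=32
step 10: append 26 -> window=[22, 11, 32, 3, 26] -> max=32
step 11: append 11 -> window=[11, 32, 3, 26, 11] -> max=32
step 12: append 6 -> window=[32, 3, 26, 11, 6] -> max=32
step 13: append 3 -> window=[3, 26, 11, 6, 3] -> max=26
step 14: append 19 -> window=[26, 11, 6, 3, 19] -> max=26
step 15: append 10 -> window=[11, 6, 3, 19, 10] -> max=19
step 16: append 17 -> window=[6, 3, 19, 10, 17] -> max=19
Recorded maximums: 31 31 31 32 32 32 32 32 26 26 19 19
Changes between consecutive maximums: 3

Answer: 3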